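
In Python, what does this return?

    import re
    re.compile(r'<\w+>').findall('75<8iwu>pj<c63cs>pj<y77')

['<8iwu>', '<c63cs>']

Walking the string: at [2:8] → '<8iwu>'; at [10:17] → '<c63cs>'.
No capturing groups, so `findall` returns the 2 full match strings.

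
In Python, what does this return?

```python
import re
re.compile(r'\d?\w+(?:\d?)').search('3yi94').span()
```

The match spans [0:5] → '3yi94'.

(0, 5)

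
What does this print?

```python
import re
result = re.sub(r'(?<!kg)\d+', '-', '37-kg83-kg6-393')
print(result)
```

The negative lookaround is zero-width — it rules out positions where the adjacent text would match, without consuming anything.
Matches: at [0:2] → '37'; at [6:7] → '3'; at [12:15] → '393'.
Every occurrence is swapped for '-'.

--kg8--kg6--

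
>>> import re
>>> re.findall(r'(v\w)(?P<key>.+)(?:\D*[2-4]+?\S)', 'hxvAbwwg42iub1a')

[('vA', 'bwwg4')]

This matches a literal 'v', then a word character (captured); then one or more of any character (captured as 'key'); then zero or more of a non-digit, then one or more of a character in [2-4] (lazy), then a non-whitespace character (non-capturing group).
With 2 capturing groups, `findall` returns a 2-tuple per match.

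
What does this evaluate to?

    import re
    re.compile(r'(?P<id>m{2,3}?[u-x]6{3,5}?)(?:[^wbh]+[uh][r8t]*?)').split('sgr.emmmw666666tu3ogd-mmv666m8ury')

Pattern: 2 to 3 of the literal 'm' (lazy), then a character in [u-x], then 3 to 5 of a literal '6' (lazy) (captured as 'id'); then one or more of any character except [wbh], then one of [uh], then zero or more of one of [r8t] (lazy) (non-capturing group).
With the lazy modifier that quantifier settles for the fewest repetitions that let the rest of the pattern succeed (the atoms after it are unaffected and can still be greedy).
Matches to split on: at [5:31] → 'mmmw666666tu3ogd-mmv666m8u'.
Because the pattern has a capturing group, `split` also inserts each captured text between the pieces.

['sgr.e', 'mmmw666', 'ry']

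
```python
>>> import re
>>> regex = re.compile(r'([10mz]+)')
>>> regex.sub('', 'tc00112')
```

'tc2'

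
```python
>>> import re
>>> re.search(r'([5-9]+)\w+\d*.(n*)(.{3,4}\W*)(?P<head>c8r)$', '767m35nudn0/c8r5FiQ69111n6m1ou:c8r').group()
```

'8r5FiQ69111n6m1ou:c8r'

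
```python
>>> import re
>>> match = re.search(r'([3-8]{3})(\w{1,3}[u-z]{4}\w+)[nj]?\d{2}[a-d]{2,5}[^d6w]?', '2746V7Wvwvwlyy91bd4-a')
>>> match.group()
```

'746V7Wvwvwlyy91bd4'

The pattern matches exactly 3 of a character in [3-8] (captured); then 1 to 3 of a word character, then exactly 4 of a character in [u-z], then one or more of a word character (captured); then optionally one of [nj], then exactly 2 of a digit; then 2 to 5 of a character in [a-d], then optionally any character except [d6w].
`re.search` tries every starting position until one works.
The match spans [1:19] → '746V7Wvwvwlyy91bd4'.
Captured: group 1 = '746', group 2 = 'V7Wvwvwlyy'.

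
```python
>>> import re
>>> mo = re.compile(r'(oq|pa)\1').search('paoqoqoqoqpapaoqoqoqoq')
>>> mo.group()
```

'oqoq'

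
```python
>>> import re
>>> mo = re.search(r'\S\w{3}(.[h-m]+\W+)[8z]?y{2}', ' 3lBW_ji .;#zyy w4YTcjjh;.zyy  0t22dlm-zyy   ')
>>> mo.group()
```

This matches a non-whitespace character, then exactly 3 of a word character; then any character, then one or more of a character in [h-m], then one or more of a non-word character (captured); then optionally one of [8z], then exactly 2 of a literal 'y'.
`re.search` scans for the first position where the pattern succeeds.
The match spans [1:15] → '3lBW_ji .;#zyy'.
Captured: group 1 = '_ji .;#'.

'3lBW_ji .;#zyy'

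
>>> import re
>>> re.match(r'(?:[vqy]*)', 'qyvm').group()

`match` is anchored at position 0; if the pattern doesn't fit there, it returns None.
The match spans [0:3] → 'qyv'.

'qyv'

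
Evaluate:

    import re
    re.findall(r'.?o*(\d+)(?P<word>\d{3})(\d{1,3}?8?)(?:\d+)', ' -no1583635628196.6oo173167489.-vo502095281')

[('15836356', '281', '9'), ('1731', '674', '8'), ('5020', '952', '8')]

Multiple groups make `findall` return tuples — one 3-tuple for each match.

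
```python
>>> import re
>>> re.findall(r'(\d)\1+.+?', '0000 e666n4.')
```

['0', '6']

After group 1 captures some text, `\1` only succeeds where that same text appears again.
Matches: at [0:5] match '0000 ', group 1 = '0'; at [6:10] match '666n', group 1 = '6'.
One capturing group, so `findall` returns just the captured substring from each match — 2 in all.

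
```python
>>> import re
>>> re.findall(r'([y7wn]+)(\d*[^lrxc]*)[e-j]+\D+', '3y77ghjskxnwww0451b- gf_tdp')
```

[('y77', 'gh')]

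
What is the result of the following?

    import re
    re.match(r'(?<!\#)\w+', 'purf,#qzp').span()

`(?!…)`/`(?<!…)` only lets a position through if the neighbouring text does NOT match; no characters are consumed.
`re.match` only tries the pattern at the start of the string.
The match spans [0:4] → 'purf'.

(0, 4)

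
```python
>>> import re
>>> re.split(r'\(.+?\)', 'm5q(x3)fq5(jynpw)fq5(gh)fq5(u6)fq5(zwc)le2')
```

A non-greedy quantifier consumes as few characters as it can — just enough that the remainder of the pattern still matches from where it stops; whatever follows it matches normally.
Splitting on the pattern gives 6 pieces.

['m5q', 'fq5', 'fq5', 'fq5', 'fq5', 'le2']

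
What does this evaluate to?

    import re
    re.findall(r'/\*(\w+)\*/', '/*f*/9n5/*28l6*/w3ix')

Scanning left to right: at [0:5] match '/*f*/', group 1 = 'f'; at [8:16] match '/*28l6*/', group 1 = '28l6'.
Because there's exactly one group, `findall` drops the full match and keeps group 1 from each hit.

['f', '28l6']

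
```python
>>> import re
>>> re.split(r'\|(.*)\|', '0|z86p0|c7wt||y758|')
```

Because the pattern has a capturing group, `split` also inserts each captured text between the pieces.

['0', 'z86p0|c7wt||y758', '']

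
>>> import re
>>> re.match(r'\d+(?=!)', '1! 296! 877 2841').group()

'1'

The lookaround is zero-width — it requires the adjacent text to match without consuming it, so the asserted text isn't part of the match.
`re.match` only tries the pattern at the start of the string.
The match spans [0:1] → '1'.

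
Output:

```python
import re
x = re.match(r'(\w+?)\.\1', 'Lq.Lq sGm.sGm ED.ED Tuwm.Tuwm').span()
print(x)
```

(0, 5)

With `match`, the pattern is implicitly anchored at the beginning.
The match spans [0:5] → 'Lq.Lq'.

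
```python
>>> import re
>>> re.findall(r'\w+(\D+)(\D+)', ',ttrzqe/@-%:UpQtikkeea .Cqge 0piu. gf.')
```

Pattern: one or more of a word character; then one or more of a non-digit (captured); then one or more of a non-digit (captured).
Walking the string: at [1:29] match 'ttrzqe/@-%:UpQtikkeea .Cqge ', groups = ('/@-%:UpQtikkeea .Cqge', ' '); at [29:38] match '0piu. gf.', groups = ('. gf', '.').
Multiple groups make `findall` return tuples — one 2-tuple for each match.

[('/@-%:UpQtikkeea .Cqge', ' '), ('. gf', '.')]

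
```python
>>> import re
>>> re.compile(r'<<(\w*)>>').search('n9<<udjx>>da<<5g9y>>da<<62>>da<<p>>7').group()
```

'<<udjx>>'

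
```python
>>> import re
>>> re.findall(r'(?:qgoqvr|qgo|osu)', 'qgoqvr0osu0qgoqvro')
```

['qgoqvr', 'osu', 'qgoqvr']

`|` is ordered: at each position the engine commits to the first alternative that works.
No capturing groups, so `findall` returns the 3 full match strings.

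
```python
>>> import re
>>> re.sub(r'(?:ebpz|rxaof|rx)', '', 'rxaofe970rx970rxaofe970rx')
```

Branches in `(...|...)` are attempted left-to-right; the first branch that allows the whole pattern to succeed is taken.
Matches: at [0:5] → 'rxaof'; at [9:11] → 'rx'; at [14:19] → 'rxaof'; at [23:25] → 'rx'.
Each match is replaced by ''.

'e970970e970'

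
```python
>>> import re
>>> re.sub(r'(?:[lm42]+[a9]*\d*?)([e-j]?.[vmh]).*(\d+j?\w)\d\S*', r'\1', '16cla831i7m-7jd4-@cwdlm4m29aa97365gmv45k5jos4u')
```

'16ci7m'

The replacement refers to a captured group, so each match is rewritten using its own captured text.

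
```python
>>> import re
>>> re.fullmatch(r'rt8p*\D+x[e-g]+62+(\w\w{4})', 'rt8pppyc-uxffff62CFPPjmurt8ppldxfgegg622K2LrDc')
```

None

The pattern matches the literal 'rt8', then zero or more of a literal 'p', then one or more of a non-digit; then a literal 'x', then one or more of a character in [e-g], then the literal '6'; then one or more of a literal '2'; then a word character, then exactly 4 of a word character (captured).
`fullmatch` succeeds only if the pattern covers the string from start to end.
Here the string isn't matched end-to-end, so the call returns None.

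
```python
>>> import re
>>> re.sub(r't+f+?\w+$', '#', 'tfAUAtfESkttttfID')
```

'#'

This matches one or more of a literal 't', then one or more of a literal 'f' (lazy); then one or more of a word character; then anchored at the end.
Matches: at [0:17] → 'tfAUAtfESkttttfID'.
Every occurrence is swapped for '#'.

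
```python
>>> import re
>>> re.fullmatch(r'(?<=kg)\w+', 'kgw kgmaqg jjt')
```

None

Because the assertion is zero-width, the text it checks is not consumed and won't appear in the result.
`fullmatch` succeeds only if the pattern covers the string from start to end.
Here there's no way to consume every character, so the call returns None.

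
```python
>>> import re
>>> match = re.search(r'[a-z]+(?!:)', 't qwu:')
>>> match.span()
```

Because the assertion is negative and zero-width, positions next to the forbidden text are skipped.
The match spans [0:1] → 't'.

(0, 1)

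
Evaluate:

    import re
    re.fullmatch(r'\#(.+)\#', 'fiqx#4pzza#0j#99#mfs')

None

`fullmatch` succeeds only if the pattern covers the string from start to end.
Here the string isn't matched end-to-end, so the call returns None.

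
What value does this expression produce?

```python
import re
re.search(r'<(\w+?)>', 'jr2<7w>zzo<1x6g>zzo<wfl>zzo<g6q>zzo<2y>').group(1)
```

`re.search` scans for the first position where the pattern succeeds.
The match spans [3:7] → '<7w>'.
Captured: group 1 = '7w'.

'7w'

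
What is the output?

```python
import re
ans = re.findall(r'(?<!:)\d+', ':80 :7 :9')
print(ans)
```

The negative lookahead/lookbehind blocks any match where the forbidden context is present.
No capturing groups, so `findall` returns the 1 full match string.

['0']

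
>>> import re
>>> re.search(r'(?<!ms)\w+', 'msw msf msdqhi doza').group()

'msw'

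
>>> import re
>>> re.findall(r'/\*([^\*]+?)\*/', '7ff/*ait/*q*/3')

['q']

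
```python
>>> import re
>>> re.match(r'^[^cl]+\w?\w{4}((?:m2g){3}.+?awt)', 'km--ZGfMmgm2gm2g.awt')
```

None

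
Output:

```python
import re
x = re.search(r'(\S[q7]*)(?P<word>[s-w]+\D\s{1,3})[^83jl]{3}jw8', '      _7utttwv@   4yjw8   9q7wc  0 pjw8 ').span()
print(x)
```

Pattern: a non-whitespace character, then zero or more of one of [q7] (captured); then one or more of a character in [s-w], then a non-digit, then 1 to 3 of whitespace (captured as 'word'); then exactly 3 of any character except [83jl], then the literal 'jw8'.
The match spans [6:23] → '_7utttwv@   4yjw8'.

(6, 23)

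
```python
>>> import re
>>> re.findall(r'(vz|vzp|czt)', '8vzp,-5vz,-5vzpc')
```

['vz', 'vz', 'vz']

Alternation isn't longest-match — the leftmost alternative that fits at this position is chosen.
`findall` collects group 1 from each match (3 total).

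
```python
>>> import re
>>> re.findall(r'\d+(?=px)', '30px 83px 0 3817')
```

The `(?=…)`/`(?<=…)` assertion just peeks at neighbouring text; it doesn't advance the match position.
Scanning left to right: at [0:2] → '30'; at [5:7] → '83'.
`findall` yields the raw match text (2 of them) because the pattern has no groups.

['30', '83']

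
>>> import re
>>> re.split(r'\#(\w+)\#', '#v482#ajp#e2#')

['', 'v482', 'ajp', 'e2', '']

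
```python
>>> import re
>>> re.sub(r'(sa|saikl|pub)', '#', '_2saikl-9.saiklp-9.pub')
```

'_2#ikl-9.#iklp-9.#'

`|` is ordered: at each position the engine commits to the first alternative that works.
Every occurrence is swapped for '#'.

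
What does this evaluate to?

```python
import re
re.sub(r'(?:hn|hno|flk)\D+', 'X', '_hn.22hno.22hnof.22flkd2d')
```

Every occurrence is swapped for 'X'.

'_X22X22X22X2d'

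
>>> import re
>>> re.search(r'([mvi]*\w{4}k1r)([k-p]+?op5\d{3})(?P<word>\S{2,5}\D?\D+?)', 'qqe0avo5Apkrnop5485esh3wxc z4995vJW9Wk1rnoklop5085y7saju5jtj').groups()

Pattern: zero or more of one of [mvi], then exactly 4 of a word character, then the literal 'k1r' (captured); then one or more of a character in [k-p] (lazy), then the literal 'op5', then exactly 3 of a digit (captured); then 2 to 5 of a non-whitespace character, then optionally a non-digit, then one or more of a non-digit (lazy) (captured as 'word').
`re.search` scans for the first position where the pattern succeeds.
The match spans [32:56] → 'vJW9Wk1rnoklop5085y7saju'.
Captured: group 1 = 'vJW9Wk1r', group 2 = 'noklop5085', group 3 = 'y7saju'.

('vJW9Wk1r', 'noklop5085', 'y7saju')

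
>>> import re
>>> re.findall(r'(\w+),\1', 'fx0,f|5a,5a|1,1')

The backreference `\1` re-matches whatever the first group consumed, character for character.
Walking the string: at [6:11] match '5a,5a', group 1 = '5a'; at [12:15] match '1,1', group 1 = '1'.
`findall` collects group 1 from each match (2 total).

['5a', '1']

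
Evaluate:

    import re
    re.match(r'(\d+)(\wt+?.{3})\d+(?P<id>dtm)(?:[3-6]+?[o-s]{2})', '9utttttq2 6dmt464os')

None

Pattern: one or more of a digit (captured); then a word character, then one or more of a literal 't' (lazy), then exactly 3 of any character (captured); then one or more of a digit; then the literal 'dt', then the literal 'm' (captured as 'id'); then one or more of a character in [3-6] (lazy), then exactly 2 of a character in [o-s] (non-capturing group).
`re.match` won't scan ahead — the pattern has to work from the very first character.
Here the pattern fails at index 0, so the call returns None.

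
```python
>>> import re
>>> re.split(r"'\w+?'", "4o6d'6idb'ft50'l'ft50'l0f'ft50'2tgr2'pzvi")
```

['4o6d', 'ft50', 'ft50', 'ft50', 'pzvi']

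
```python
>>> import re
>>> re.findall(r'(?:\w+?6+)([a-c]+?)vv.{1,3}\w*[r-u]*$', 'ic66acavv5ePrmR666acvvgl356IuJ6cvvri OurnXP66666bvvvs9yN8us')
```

['c']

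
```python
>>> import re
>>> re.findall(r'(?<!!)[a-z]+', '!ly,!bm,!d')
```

['y', 'm']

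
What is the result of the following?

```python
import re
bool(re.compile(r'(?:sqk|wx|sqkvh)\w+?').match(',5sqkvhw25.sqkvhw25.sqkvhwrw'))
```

False

`re.match` only tries the pattern at the start of the string.
Here the string doesn't start with a match, so the call returns None, and `bool(None)` is False.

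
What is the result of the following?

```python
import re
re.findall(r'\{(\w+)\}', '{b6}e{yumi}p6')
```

One capturing group, so `findall` returns just the captured substring from each match — 2 in all.

['b6', 'yumi']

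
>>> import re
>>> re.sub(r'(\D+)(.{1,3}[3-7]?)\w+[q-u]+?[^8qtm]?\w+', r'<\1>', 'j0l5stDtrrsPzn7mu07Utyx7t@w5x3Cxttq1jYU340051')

'<j>'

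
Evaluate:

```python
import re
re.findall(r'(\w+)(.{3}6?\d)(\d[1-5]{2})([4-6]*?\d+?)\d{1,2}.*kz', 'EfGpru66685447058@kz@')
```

[('EfGpru', '6668', '544', '7')]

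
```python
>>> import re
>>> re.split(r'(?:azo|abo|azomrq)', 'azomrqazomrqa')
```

['', 'mrq', 'mrqa']

Branches in `(...|...)` are attempted left-to-right; the first branch that allows the whole pattern to succeed is taken.
Splitting on the pattern gives 3 pieces.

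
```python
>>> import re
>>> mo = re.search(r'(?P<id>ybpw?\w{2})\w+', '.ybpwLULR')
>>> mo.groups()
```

('ybpwLU',)

This matches the literal 'ybp', then optionally a literal 'w', then exactly 2 of a word character (captured as 'id'); then one or more of a word character.
Unlike `match`, `search` isn't anchored — it looks for the pattern anywhere in the string.
The match spans [1:9] → 'ybpwLULR'.
Captured: group 1 = 'ybpwLU'.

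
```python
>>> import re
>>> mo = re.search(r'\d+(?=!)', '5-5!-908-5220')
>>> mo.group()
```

'5'

Because the assertion is zero-width, the text it checks is not consumed and won't appear in the result.
Unlike `match`, `search` isn't anchored — it looks for the pattern anywhere in the string.
The match spans [2:3] → '5'.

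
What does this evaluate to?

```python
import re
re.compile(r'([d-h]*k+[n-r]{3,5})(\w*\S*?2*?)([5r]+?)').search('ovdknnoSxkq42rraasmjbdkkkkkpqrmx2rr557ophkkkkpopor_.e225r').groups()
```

('dknno', 'Sxkq42rraasmjbdkkkkkpqrmx2rr557ophkkkkpopor_.e22', '5')

The match spans [2:56] → 'dknnoSxkq42rraasmjbdkkkkkpqrmx2rr557ophkkkkpopor_.e225'.
Captured: group 1 = 'dknno', group 2 = 'Sxkq42rraasmjbdkkkkkpqrmx2rr557ophkkkkpopor_.e22', group 3 = '5'.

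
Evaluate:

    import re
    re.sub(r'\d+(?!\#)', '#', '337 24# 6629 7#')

'# #4# # 7#'

`(?!…)`/`(?<!…)` only lets a position through if the neighbouring text does NOT match; no characters are consumed.
Matches: at [0:3] → '337'; at [4:5] → '2'; at [8:12] → '6629'.
Every occurrence is swapped for '#'.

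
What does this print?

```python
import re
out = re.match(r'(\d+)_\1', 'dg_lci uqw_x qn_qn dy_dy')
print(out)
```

`match` is anchored at position 0; if the pattern doesn't fit there, it returns None.
Here the pattern fails at index 0, so the call returns None.

None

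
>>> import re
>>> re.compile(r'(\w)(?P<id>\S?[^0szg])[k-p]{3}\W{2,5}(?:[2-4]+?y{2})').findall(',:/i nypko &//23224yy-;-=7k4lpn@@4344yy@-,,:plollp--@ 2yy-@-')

Pattern: a word character (captured); then optionally a non-whitespace character, then any character except [0szg] (captured as 'id'); then exactly 3 of a character in [k-p], then 2 to 5 of a non-word character; then one or more of a character in [2-4] (lazy), then exactly 2 of the literal 'y' (non-capturing group).
Multiple groups make `findall` return tuples — one 2-tuple for each match.

[('n', 'y'), ('7', 'k4'), ('p', 'lo')]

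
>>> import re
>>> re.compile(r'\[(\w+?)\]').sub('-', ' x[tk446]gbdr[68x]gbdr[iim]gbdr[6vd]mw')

Every occurrence is swapped for '-'.

' x-gbdr-gbdr-gbdr-mw'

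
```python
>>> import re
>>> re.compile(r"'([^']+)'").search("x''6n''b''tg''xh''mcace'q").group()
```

`re.search` tries every starting position until one works.
The match spans [2:6] → "'6n'".
Captured: group 1 = '6n'.

"'6n'"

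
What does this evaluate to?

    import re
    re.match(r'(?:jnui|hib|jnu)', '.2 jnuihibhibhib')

None

`re.match` won't scan ahead — the pattern has to work from the very first character.
Here the string doesn't start with a match, so the call returns None.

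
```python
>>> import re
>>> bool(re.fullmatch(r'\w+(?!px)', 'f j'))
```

False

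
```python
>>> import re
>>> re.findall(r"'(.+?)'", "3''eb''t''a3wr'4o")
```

["'eb", 't', 'a3wr']

With the lazy modifier that quantifier settles for the fewest repetitions that let the rest of the pattern succeed (the atoms after it are unaffected and can still be greedy).
Walking the string: at [1:6] match "''eb'", group 1 = "'eb"; at [6:9] match "'t'", group 1 = 't'; at [9:15] match "'a3wr'", group 1 = 'a3wr'.
`findall` collects group 1 from each match (3 total).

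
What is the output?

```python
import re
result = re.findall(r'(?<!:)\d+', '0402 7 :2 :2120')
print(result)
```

['0402', '7', '120']

A negative assertion filters positions out without eating any characters.
Matches: at [0:4] → '0402'; at [5:6] → '7'; at [12:15] → '120'.
Since nothing is captured, `findall` lists the 3 matched substrings directly.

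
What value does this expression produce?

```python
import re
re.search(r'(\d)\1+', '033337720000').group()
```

'3333'

The backreference `\1` re-matches whatever the first group consumed, character for character.
The match spans [1:5] → '3333'.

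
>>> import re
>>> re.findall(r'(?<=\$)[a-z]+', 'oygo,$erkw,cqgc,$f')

Lookahead/lookbehind check context without consuming it, so the matched span excludes the asserted characters.
Scanning left to right: at [6:10] → 'erkw'; at [17:18] → 'f'.
With no groups in the pattern, `findall` gives back each whole match — 2 here.

['erkw', 'f']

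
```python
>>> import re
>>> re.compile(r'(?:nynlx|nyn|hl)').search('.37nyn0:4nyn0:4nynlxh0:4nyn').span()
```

(3, 6)

The match spans [3:6] → 'nyn'.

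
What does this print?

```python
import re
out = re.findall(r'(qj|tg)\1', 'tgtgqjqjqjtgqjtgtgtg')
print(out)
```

`\1` is not a pattern — it's the concrete string captured by group 1, re-applied verbatim.
Matches: at [0:4] match 'tgtg', group 1 = 'tg'; at [4:8] match 'qjqj', group 1 = 'qj'; at [14:18] match 'tgtg', group 1 = 'tg'.
One capturing group, so `findall` returns just the captured substring from each match — 3 in all.

['tg', 'qj', 'tg']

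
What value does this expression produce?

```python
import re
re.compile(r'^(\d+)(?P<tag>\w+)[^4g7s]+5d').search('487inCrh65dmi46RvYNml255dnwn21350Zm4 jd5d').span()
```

This matches anchored at the start of the string; then one or more of a digit (captured); then one or more of a word character (captured as 'tag'); then one or more of any character except [4g7s], then the literal '5d'.
The match spans [0:41] → '487inCrh65dmi46RvYNml255dnwn21350Zm4 jd5d'.

(0, 41)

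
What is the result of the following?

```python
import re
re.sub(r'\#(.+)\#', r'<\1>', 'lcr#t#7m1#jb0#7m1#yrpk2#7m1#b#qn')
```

`\1` in the replacement pulls in group 1's text for each match.

'lcr<t#7m1#jb0#7m1#yrpk2#7m1#b>qn'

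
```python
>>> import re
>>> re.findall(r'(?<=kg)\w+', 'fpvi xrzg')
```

[]

Since nothing is captured, `findall` lists the 0 matched substrings directly.
Nothing in the string satisfies the pattern, so the list is empty.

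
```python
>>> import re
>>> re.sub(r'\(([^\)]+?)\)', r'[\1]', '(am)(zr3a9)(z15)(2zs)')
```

The replacement refers to a captured group, so each match is rewritten using its own captured text.

'[am][zr3a9][z15][2zs]'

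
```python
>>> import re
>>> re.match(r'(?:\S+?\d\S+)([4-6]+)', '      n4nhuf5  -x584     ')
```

None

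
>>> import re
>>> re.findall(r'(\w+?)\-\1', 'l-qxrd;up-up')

['up']

`\1` is not a pattern — it's the concrete string captured by group 1, re-applied verbatim.
Walking the string: at [7:12] match 'up-up', group 1 = 'up'.
Because there's exactly one group, `findall` drops the full match and keeps group 1 from the one hit.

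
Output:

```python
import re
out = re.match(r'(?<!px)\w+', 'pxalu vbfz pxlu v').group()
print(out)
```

pxalu

Because the assertion is negative and zero-width, positions next to the forbidden text are skipped.
`match` is anchored at position 0; if the pattern doesn't fit there, it returns None.
The match spans [0:5] → 'pxalu'.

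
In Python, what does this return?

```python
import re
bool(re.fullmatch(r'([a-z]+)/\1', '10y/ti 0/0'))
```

False

`\1` has to match the exact text group 1 already captured.
For `fullmatch`, every character of the input must be accounted for by the pattern.
Here the string isn't matched end-to-end, so the call returns None, and `bool(None)` is False.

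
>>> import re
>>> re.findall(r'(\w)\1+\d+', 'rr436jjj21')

After group 1 captures some text, `\1` only succeeds where that same text appears again.
Because there's exactly one group, `findall` drops the full match and keeps group 1 from each hit.

['r', 'j']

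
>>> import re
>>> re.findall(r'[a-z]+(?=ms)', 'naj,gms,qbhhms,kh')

['g', 'qbhh']

The lookaround is zero-width — it requires the adjacent text to match without consuming it, so the asserted text isn't part of the match.
Matches: at [4:5] → 'g'; at [8:12] → 'qbhh'.
No capturing groups, so `findall` returns the 2 full match strings.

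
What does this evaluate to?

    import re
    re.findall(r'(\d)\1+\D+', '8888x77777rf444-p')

['8', '7', '4']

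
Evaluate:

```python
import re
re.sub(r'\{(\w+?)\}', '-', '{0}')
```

'-'

Matches: at [0:3] → '{0}'.
`sub` substitutes '-' at each match site.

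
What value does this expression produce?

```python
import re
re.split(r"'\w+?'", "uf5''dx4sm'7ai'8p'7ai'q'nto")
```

["uf5'", '7ai', '7ai', 'nto']

The string is cut at each match, leaving 4 pieces.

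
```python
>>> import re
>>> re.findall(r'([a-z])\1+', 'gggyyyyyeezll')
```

['g', 'y', 'e', 'l']

`\1` is not a pattern — it's the concrete string captured by group 1, re-applied verbatim.
`findall` collects group 1 from each match (4 total).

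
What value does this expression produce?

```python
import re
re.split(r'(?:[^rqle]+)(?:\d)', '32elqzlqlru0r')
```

['', 'elqzlqlr', 'r']

This matches one or more of any character except [rqle] (non-capturing group); then a digit (non-capturing group).
Matches to split on: at [0:2] → '32'; at [10:12] → 'u0'.
`split` removes every match and returns the 3 fragments in between.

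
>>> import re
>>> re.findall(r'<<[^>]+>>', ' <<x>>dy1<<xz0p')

['<<x>>']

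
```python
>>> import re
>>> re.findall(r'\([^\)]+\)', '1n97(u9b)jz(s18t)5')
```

['(u9b)', '(s18t)']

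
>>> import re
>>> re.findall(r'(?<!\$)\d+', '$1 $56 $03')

['6', '3']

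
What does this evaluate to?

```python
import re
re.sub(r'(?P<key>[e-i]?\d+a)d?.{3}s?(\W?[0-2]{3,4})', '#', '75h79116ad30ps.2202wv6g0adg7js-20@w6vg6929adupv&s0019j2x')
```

Pattern: optionally a character in [e-i], then one or more of a digit, then the literal 'a' (captured as 'key'); then optionally a literal 'd', then exactly 3 of any character, then optionally the literal 's'; then optionally a non-word character, then 3 to 4 of a character in [0-2] (captured).
Matches: at [2:19] → 'h79116ad30ps.2202'.
`sub` substitutes '#' at each match site.

'75#wv6g0adg7js-20@w6vg6929adupv&s0019j2x'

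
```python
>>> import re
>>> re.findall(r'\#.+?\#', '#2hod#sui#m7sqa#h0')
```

Lazy quantifiers expand one character at a time until the remainder of the pattern can match.
No capturing groups, so `findall` returns the 2 full match strings.

['#2hod#', '#m7sqa#']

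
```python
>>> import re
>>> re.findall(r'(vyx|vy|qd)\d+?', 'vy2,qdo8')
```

['vy']

One capturing group, so `findall` returns just the captured substring from the one match — 1 in all.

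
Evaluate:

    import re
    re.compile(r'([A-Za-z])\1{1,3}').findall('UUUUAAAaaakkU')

['U', 'A', 'a', 'k']

The backreference `\1` re-matches whatever the first group consumed, character for character.
Walking the string: at [0:4] match 'UUUU', group 1 = 'U'; at [4:7] match 'AAA', group 1 = 'A'; at [7:10] match 'aaa', group 1 = 'a'; at [10:12] match 'kk', group 1 = 'k'.
`findall` collects group 1 from each match (4 total).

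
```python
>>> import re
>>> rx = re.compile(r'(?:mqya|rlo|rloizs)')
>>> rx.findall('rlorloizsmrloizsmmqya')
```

['rlo', 'rlo', 'rlo', 'mqya']

`|` is ordered: at each position the engine commits to the first alternative that works.
Matches: at [0:3] → 'rlo'; at [3:6] → 'rlo'; at [10:13] → 'rlo'; at [17:21] → 'mqya'.
`findall` yields the raw match text (4 of them) because the pattern has no groups.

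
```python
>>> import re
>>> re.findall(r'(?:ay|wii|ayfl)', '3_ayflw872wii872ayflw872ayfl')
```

['ay', 'wii', 'ay', 'ay']

The regex engine tests alternatives in the order written; an earlier branch that matches wins even if a later one would match more.
Matches: at [2:4] → 'ay'; at [10:13] → 'wii'; at [16:18] → 'ay'; at [24:26] → 'ay'.
Since nothing is captured, `findall` lists the 4 matched substrings directly.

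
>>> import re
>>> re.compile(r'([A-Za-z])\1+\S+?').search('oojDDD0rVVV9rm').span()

(0, 3)

The backreference `\1` re-matches whatever the first group consumed, character for character.
Unlike `match`, `search` isn't anchored — it looks for the pattern anywhere in the string.
The match spans [0:3] → 'ooj'.
Captured: group 1 = 'o'.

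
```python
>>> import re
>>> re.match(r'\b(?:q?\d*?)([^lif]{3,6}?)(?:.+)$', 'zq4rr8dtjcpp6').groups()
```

The match spans [0:13] → 'zq4rr8dtjcpp6'.
Captured: group 1 = 'zq4'.

('zq4',)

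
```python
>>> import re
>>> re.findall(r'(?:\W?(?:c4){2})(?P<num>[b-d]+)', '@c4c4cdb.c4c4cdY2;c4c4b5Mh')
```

Pattern: optionally a non-word character, then the literal 'c4' repeated 2 times (non-capturing group); then one or more of a character in [b-d] (captured as 'num').
Walking the string: at [0:8] match '@c4c4cdb', group 1 = 'cdb'; at [8:15] match '.c4c4cd', group 1 = 'cd'; at [17:23] match ';c4c4b', group 1 = 'b'.
With a single group, `findall` returns only what that group captured — 3 items.

['cdb', 'cd', 'b']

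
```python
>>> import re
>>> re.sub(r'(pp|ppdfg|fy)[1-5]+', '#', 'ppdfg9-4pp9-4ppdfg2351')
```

`sub` substitutes '#' at each match site.

'ppdfg9-4pp9-4#'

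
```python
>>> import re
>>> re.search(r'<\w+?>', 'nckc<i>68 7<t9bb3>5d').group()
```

The match spans [4:7] → '<i>'.

'<i>'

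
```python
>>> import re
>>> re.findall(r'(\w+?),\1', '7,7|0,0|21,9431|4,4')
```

The backreference `\1` re-matches whatever the first group consumed, character for character.
With a single group, `findall` returns only what that group captured — 3 items.

['7', '0', '4']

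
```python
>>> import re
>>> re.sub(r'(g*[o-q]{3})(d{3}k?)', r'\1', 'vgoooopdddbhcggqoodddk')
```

`\1` in the replacement pulls in group 1's text for each match.

'vgoooopbhcggqoo'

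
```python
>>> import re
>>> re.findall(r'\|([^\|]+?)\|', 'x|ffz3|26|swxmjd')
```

Walking the string: at [1:7] match '|ffz3|', group 1 = 'ffz3'.
`findall` collects group 1 from the one match (1 total).

['ffz3']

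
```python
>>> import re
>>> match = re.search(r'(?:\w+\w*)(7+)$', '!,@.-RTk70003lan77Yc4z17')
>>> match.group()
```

Pattern: one or more of a word character, then zero or more of a word character (non-capturing group); then one or more of a literal '7' (captured); then anchored at the end.
`re.search` tries every starting position until one works.
The match spans [5:24] → 'RTk70003lan77Yc4z17'.
Captured: group 1 = '7'.

'RTk70003lan77Yc4z17'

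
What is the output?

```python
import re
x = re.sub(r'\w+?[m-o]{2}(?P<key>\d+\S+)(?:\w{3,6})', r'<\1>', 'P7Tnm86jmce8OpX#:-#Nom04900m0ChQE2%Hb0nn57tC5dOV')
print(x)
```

The pattern matches one or more of a word character (lazy), then exactly 2 of a character in [m-o]; then one or more of a digit, then one or more of a non-whitespace character (captured as 'key'); then 3 to 6 of a word character (non-capturing group).
Matches: at [0:48] → 'P7Tnm86jmce8OpX#:-#Nom04900m0ChQE2%Hb0nn57tC5dOV'.
The replacement refers to a captured group, so each match is rewritten using its own captured text.

<86jmce8OpX#:-#Nom04900m0ChQE2%Hb0nn57tC5>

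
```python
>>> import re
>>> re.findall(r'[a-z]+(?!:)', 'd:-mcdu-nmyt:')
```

['mcdu', 'nmy']

The negative lookaround is zero-width — it rules out positions where the adjacent text would match, without consuming anything.
Since nothing is captured, `findall` lists the 2 matched substrings directly.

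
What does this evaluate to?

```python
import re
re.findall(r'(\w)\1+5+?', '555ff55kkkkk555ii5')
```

['5', 'f', 'k', 'i']

`\1` has to match the exact text group 1 already captured.
Walking the string: at [0:3] match '555', group 1 = '5'; at [3:6] match 'ff5', group 1 = 'f'; at [7:13] match 'kkkkk5', group 1 = 'k'; at [15:18] match 'ii5', group 1 = 'i'.
With a single group, `findall` returns only what that group captured — 4 items.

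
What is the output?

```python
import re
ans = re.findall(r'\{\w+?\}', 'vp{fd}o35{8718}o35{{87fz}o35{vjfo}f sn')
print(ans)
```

['{fd}', '{8718}', '{87fz}', '{vjfo}']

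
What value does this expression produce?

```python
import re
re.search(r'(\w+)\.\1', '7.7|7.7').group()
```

'7.7'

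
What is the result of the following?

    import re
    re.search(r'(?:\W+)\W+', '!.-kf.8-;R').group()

'!.-'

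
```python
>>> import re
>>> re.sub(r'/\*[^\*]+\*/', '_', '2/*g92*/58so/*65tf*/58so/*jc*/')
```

Matches: at [1:8] → '/*g92*/'; at [12:20] → '/*65tf*/'; at [24:30] → '/*jc*/'.
Each match is replaced by '_'.

'2_58so_58so_'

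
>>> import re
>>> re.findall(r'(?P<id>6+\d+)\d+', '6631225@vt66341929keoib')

['663122', '6634192']

This matches one or more of a literal '6', then one or more of a digit (captured as 'id'); then one or more of a digit.
Matches: at [0:7] match '6631225', group 1 = '663122'; at [10:18] match '66341929', group 1 = '6634192'.
With a single group, `findall` returns only what that group captured — 2 items.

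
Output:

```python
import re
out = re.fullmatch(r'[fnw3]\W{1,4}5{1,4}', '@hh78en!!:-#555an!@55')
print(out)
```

This matches one of [fnw3], then 1 to 4 of a non-word character; then 1 to 4 of a literal '5'.
`fullmatch` succeeds only if the pattern covers the string from start to end.
Here the string isn't matched end-to-end, so the call returns None.

None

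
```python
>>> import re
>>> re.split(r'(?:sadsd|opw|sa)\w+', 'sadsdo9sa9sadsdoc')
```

['', '']

Each match becomes a cut point; 2 segments remain.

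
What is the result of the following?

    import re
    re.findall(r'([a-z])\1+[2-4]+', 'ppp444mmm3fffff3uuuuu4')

The backreference `\1` re-matches whatever the first group consumed, character for character.
With a single group, `findall` returns only what that group captured — 4 items.

['p', 'm', 'f', 'u']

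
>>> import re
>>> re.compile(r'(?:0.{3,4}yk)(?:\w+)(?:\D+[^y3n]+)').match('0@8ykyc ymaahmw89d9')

With `match`, the pattern is implicitly anchored at the beginning.
Here the pattern fails at index 0, so the call returns None.

None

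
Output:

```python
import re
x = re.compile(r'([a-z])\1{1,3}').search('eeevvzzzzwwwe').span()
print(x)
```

After group 1 captures some text, `\1` only succeeds where that same text appears again.
`search` walks the string left to right and returns the first match it finds.
The match spans [0:3] → 'eee'.
Captured: group 1 = 'e'.

(0, 3)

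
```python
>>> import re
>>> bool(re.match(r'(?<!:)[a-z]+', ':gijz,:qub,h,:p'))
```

Because the assertion is negative and zero-width, positions next to the forbidden text are skipped.
`re.match` only tries the pattern at the start of the string.
Here position 0 doesn't satisfy it, so the call returns None, and `bool(None)` is False.

False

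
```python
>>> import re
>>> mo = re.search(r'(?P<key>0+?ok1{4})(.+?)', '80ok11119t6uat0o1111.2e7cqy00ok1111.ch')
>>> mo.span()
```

The match spans [1:9] → '0ok11119'.

(1, 9)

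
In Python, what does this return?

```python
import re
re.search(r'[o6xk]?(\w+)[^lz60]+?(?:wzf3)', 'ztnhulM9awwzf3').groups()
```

('ztnhulM9a',)

The match spans [0:14] → 'ztnhulM9awwzf3'.
Captured: group 1 = 'ztnhulM9a'.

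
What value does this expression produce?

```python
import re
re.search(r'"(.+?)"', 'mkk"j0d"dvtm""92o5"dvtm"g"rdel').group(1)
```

'j0d'

The match spans [3:8] → '"j0d"'.
Captured: group 1 = 'j0d'.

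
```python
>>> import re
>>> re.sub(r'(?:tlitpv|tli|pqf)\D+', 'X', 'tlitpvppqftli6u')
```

Matches: at [0:13] → 'tlitpvppqftli'.
Each match is replaced by 'X'.

'X6u'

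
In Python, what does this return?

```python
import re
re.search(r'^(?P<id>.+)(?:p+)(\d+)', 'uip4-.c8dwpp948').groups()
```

('uip4-.c8dwp', '948')

Pattern: anchored at the start of the string; then one or more of any character (captured as 'id'); then one or more of a literal 'p' (non-capturing group); then one or more of a digit (captured).
Unlike `match`, `search` isn't anchored — it looks for the pattern anywhere in the string.
The match spans [0:15] → 'uip4-.c8dwpp948'.
Captured: group 1 = 'uip4-.c8dwp', group 2 = '948'.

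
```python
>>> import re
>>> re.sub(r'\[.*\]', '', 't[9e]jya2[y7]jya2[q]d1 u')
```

Each match is replaced by ''.

'td1 u'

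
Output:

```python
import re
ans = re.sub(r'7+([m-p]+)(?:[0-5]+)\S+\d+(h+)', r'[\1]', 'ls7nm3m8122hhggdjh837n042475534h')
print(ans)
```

`\1` in the replacement pulls in group 1's text for each match.

ls[nm]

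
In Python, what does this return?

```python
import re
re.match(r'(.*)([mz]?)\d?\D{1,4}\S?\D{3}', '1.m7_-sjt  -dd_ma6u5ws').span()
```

(0, 17)

The pattern matches zero or more of any character (captured); then optionally one of [mz] (captured); then optionally a digit, then 1 to 4 of a non-digit; then optionally a non-whitespace character, then exactly 3 of a non-digit.
`match` is anchored at position 0; if the pattern doesn't fit there, it returns None.
The match spans [0:17] → '1.m7_-sjt  -dd_ma'.
Captured: group 1 = '1.m7_-sjt  -d', group 2 = ''.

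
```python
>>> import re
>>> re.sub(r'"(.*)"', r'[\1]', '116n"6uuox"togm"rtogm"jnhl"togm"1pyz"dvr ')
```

Matches: at [4:37] → '"6uuox"togm"rtogm"jnhl"togm"1pyz"'.
The replacement refers to a captured group, so each match is rewritten using its own captured text.

'116n[6uuox"togm"rtogm"jnhl"togm"1pyz]dvr '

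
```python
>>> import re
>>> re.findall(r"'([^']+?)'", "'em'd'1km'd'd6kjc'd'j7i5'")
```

['em', '1km', 'd6kjc', 'j7i5']

One capturing group, so `findall` returns just the captured substring from each match — 4 in all.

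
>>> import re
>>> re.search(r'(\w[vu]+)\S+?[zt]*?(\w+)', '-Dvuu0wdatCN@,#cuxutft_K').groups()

('Dvuu', 'wdatCN')

This matches a word character, then one or more of one of [vu] (captured); then one or more of a non-whitespace character (lazy), then zero or more of one of [zt] (lazy); then one or more of a word character (captured).
A `+?`/`*?`/`{m,n}?` starts at its minimum and grows only as far as needed for what follows to match.
`re.search` scans for the first position where the pattern succeeds.
The match spans [1:12] → 'Dvuu0wdatCN'.
Captured: group 1 = 'Dvuu', group 2 = 'wdatCN'.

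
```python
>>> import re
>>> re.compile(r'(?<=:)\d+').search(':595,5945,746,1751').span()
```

(1, 4)

Lookahead/lookbehind check context without consuming it, so the matched span excludes the asserted characters.
`re.search` tries every starting position until one works.
The match spans [1:4] → '595'.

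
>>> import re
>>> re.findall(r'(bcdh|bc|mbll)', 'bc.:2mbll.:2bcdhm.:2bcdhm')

['bc', 'mbll', 'bcdh', 'bcdh']

Alternation isn't longest-match — the leftmost alternative that fits at this position is chosen.
Because there's exactly one group, `findall` drops the full match and keeps group 1 from each hit.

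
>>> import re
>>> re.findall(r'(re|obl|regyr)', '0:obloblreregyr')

The regex engine tests alternatives in the order written; an earlier branch that matches wins even if a later one would match more.
Matches: at [2:5] match 'obl', group 1 = 'obl'; at [5:8] match 'obl', group 1 = 'obl'; at [8:10] match 're', group 1 = 're'; at [10:12] match 're', group 1 = 're'.
With a single group, `findall` returns only what that group captured — 4 items.

['obl', 'obl', 're', 're']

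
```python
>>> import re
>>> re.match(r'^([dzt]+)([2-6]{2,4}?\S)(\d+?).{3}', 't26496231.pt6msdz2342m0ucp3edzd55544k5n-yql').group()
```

't2649623'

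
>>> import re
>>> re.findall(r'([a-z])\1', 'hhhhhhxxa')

['h', 'h', 'h', 'x']

After group 1 captures some text, `\1` only succeeds where that same text appears again.
`findall` collects group 1 from each match (4 total).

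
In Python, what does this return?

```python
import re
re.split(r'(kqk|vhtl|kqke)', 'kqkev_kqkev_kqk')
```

['', 'kqk', 'ev_', 'kqk', 'ev_', 'kqk', '']

The regex engine tests alternatives in the order written; an earlier branch that matches wins even if a later one would match more.
With a capturing group present, the delimiter's captured portion is kept in the result list.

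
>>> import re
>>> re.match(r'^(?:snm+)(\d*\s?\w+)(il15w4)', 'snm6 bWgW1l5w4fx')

`re.match` only tries the pattern at the start of the string.
Here the pattern fails at index 0, so the call returns None.

None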